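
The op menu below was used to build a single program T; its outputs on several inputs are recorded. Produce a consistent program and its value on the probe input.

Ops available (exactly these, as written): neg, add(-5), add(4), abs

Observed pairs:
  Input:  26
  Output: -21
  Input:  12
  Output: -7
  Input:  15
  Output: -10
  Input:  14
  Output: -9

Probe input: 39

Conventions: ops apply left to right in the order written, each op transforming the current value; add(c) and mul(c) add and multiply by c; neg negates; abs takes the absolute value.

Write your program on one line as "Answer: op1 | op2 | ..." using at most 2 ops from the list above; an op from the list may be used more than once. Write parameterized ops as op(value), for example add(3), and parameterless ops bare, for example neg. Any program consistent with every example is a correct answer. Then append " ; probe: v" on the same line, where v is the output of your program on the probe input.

add(-5) | neg ; probe: -34

Check, running the answer program on each example:
  26 -> 21 -> -21
  12 -> 7 -> -7
  15 -> 10 -> -10
  14 -> 9 -> -9
  probe: 39 -> 34 -> -34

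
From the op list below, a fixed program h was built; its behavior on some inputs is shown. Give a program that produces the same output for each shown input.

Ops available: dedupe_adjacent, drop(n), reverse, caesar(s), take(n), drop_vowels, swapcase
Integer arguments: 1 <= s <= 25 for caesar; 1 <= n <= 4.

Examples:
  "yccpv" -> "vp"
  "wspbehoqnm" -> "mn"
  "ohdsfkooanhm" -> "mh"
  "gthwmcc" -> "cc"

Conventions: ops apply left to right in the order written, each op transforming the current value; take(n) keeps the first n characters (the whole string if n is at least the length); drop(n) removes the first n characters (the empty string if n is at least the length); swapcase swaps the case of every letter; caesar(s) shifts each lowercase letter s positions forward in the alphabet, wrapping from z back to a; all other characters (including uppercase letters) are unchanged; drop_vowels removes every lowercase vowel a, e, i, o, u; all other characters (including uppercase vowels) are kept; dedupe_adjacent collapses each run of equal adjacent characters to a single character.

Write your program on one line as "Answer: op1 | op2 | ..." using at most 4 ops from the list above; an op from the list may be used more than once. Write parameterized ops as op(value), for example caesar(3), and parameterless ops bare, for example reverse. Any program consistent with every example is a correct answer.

drop_vowels | reverse | take(2)

Check, running the answer program on each example:
  "yccpv" -> "yccpv" -> "vpccy" -> "vp"
  "wspbehoqnm" -> "wspbhqnm" -> "mnqhbpsw" -> "mn"
  "ohdsfkooanhm" -> "hdsfknhm" -> "mhnkfsdh" -> "mh"
  "gthwmcc" -> "gthwmcc" -> "ccmwhtg" -> "cc"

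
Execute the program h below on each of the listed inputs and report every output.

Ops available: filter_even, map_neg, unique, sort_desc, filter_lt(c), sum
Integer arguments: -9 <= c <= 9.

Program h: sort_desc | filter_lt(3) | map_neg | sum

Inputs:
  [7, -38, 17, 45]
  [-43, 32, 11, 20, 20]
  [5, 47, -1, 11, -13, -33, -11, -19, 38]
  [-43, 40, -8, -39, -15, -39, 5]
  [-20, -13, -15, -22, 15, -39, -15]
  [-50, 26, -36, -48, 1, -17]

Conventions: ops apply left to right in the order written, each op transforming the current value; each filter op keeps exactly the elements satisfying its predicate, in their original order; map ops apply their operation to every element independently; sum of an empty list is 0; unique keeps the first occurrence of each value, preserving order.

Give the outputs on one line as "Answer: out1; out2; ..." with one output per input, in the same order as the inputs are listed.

38; 43; 77; 144; 124; 150

Execution, op by op:
  [7, -38, 17, 45] -> [45, 17, 7, -38] -> [-38] -> [38] -> 38
  [-43, 32, 11, 20, 20] -> [32, 20, 20, 11, -43] -> [-43] -> [43] -> 43
  [5, 47, -1, 11, -13, -33, -11, -19, 38] -> [47, 38, 11, 5, -1, -11, -13, -19, -33] -> [-1, -11, -13, -19, -33] -> [1, 11, 13, 19, 33] -> 77
  [-43, 40, -8, -39, -15, -39, 5] -> [40, 5, -8, -15, -39, -39, -43] -> [-8, -15, -39, -39, -43] -> [8, 15, 39, 39, 43] -> 144
  [-20, -13, -15, -22, 15, -39, -15] -> [15, -13, -15, -15, -20, -22, -39] -> [-13, -15, -15, -20, -22, -39] -> [13, 15, 15, 20, 22, 39] -> 124
  [-50, 26, -36, -48, 1, -17] -> [26, 1, -17, -36, -48, -50] -> [1, -17, -36, -48, -50] -> [-1, 17, 36, 48, 50] -> 150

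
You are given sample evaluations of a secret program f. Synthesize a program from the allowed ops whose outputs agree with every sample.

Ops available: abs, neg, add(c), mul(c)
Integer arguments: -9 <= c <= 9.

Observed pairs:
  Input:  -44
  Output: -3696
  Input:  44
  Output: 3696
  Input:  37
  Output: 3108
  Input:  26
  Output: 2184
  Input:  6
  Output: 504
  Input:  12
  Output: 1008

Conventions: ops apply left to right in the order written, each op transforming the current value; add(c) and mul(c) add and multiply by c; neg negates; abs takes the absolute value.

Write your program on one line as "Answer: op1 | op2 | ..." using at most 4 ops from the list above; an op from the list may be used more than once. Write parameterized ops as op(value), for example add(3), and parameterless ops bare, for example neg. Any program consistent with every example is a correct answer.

mul(-7) | mul(2) | mul(-6)

Check, running the answer program on each example:
  -44 -> 308 -> 616 -> -3696
  44 -> -308 -> -616 -> 3696
  37 -> -259 -> -518 -> 3108
  26 -> -182 -> -364 -> 2184
  6 -> -42 -> -84 -> 504
  12 -> -84 -> -168 -> 1008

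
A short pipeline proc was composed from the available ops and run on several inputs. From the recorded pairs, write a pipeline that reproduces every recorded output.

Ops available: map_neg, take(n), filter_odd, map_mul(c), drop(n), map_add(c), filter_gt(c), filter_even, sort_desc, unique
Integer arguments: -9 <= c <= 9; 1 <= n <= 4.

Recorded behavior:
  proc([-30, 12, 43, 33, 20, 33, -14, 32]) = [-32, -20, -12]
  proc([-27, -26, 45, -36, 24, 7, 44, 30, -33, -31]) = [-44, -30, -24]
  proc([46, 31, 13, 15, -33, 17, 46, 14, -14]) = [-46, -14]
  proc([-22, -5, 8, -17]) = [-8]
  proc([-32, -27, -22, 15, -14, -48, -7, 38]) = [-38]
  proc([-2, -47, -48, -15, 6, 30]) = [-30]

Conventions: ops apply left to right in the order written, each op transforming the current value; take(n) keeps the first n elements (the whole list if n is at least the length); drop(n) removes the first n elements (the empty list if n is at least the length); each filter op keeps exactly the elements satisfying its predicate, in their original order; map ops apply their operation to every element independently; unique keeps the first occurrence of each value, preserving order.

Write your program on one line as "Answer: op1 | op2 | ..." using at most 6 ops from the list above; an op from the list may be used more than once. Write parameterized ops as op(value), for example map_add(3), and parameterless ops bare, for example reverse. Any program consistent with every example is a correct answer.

filter_gt(7) | filter_even | sort_desc | map_neg | unique

Check, running the answer program on each example:
  [-30, 12, 43, 33, 20, 33, -14, 32] -> [12, 43, 33, 20, 33, 32] -> [12, 20, 32] -> [32, 20, 12] -> [-32, -20, -12] -> [-32, -20, -12]
  [-27, -26, 45, -36, 24, 7, 44, 30, -33, -31] -> [45, 24, 44, 30] -> [24, 44, 30] -> [44, 30, 24] -> [-44, -30, -24] -> [-44, -30, -24]
  [46, 31, 13, 15, -33, 17, 46, 14, -14] -> [46, 31, 13, 15, 17, 46, 14] -> [46, 46, 14] -> [46, 46, 14] -> [-46, -46, -14] -> [-46, -14]
  [-22, -5, 8, -17] -> [8] -> [8] -> [8] -> [-8] -> [-8]
  [-32, -27, -22, 15, -14, -48, -7, 38] -> [15, 38] -> [38] -> [38] -> [-38] -> [-38]
  [-2, -47, -48, -15, 6, 30] -> [30] -> [30] -> [30] -> [-30] -> [-30]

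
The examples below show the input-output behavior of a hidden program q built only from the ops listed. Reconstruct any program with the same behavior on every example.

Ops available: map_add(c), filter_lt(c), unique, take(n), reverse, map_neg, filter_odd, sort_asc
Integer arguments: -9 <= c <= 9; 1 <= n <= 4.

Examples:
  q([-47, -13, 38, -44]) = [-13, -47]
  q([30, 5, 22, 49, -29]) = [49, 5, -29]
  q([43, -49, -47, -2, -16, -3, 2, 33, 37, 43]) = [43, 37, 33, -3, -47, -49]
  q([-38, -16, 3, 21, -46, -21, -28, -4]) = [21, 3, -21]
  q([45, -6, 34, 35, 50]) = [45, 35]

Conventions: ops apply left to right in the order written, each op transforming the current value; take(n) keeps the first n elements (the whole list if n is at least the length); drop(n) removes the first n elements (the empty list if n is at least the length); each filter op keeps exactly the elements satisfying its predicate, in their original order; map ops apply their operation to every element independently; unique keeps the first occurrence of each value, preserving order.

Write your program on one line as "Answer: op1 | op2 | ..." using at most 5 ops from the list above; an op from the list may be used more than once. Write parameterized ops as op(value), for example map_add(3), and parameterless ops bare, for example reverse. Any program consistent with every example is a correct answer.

filter_odd | unique | sort_asc | reverse

Check, running the answer program on each example:
  [-47, -13, 38, -44] -> [-47, -13] -> [-47, -13] -> [-47, -13] -> [-13, -47]
  [30, 5, 22, 49, -29] -> [5, 49, -29] -> [5, 49, -29] -> [-29, 5, 49] -> [49, 5, -29]
  [43, -49, -47, -2, -16, -3, 2, 33, 37, 43] -> [43, -49, -47, -3, 33, 37, 43] -> [43, -49, -47, -3, 33, 37] -> [-49, -47, -3, 33, 37, 43] -> [43, 37, 33, -3, -47, -49]
  [-38, -16, 3, 21, -46, -21, -28, -4] -> [3, 21, -21] -> [3, 21, -21] -> [-21, 3, 21] -> [21, 3, -21]
  [45, -6, 34, 35, 50] -> [45, 35] -> [45, 35] -> [35, 45] -> [45, 35]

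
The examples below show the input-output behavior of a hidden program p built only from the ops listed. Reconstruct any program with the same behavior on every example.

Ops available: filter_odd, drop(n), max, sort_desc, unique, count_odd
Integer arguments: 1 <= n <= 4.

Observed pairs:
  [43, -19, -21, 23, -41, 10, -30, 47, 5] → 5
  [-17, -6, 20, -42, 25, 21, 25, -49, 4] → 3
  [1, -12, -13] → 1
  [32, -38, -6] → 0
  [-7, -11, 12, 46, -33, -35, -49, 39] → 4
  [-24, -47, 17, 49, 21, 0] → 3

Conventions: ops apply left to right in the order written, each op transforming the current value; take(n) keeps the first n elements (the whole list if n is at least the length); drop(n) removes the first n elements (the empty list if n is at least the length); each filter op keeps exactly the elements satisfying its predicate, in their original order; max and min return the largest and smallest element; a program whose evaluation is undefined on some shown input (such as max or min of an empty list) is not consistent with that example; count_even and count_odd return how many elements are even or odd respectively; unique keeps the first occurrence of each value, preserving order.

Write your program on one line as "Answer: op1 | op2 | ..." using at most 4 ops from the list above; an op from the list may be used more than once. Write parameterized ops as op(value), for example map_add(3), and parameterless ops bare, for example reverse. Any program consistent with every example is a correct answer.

unique | drop(2) | filter_odd | count_odd

Check, running the answer program on each example:
  [43, -19, -21, 23, -41, 10, -30, 47, 5] -> [43, -19, -21, 23, -41, 10, -30, 47, 5] -> [-21, 23, -41, 10, -30, 47, 5] -> [-21, 23, -41, 47, 5] -> 5
  [-17, -6, 20, -42, 25, 21, 25, -49, 4] -> [-17, -6, 20, -42, 25, 21, -49, 4] -> [20, -42, 25, 21, -49, 4] -> [25, 21, -49] -> 3
  [1, -12, -13] -> [1, -12, -13] -> [-13] -> [-13] -> 1
  [32, -38, -6] -> [32, -38, -6] -> [-6] -> [] -> 0
  [-7, -11, 12, 46, -33, -35, -49, 39] -> [-7, -11, 12, 46, -33, -35, -49, 39] -> [12, 46, -33, -35, -49, 39] -> [-33, -35, -49, 39] -> 4
  [-24, -47, 17, 49, 21, 0] -> [-24, -47, 17, 49, 21, 0] -> [17, 49, 21, 0] -> [17, 49, 21] -> 3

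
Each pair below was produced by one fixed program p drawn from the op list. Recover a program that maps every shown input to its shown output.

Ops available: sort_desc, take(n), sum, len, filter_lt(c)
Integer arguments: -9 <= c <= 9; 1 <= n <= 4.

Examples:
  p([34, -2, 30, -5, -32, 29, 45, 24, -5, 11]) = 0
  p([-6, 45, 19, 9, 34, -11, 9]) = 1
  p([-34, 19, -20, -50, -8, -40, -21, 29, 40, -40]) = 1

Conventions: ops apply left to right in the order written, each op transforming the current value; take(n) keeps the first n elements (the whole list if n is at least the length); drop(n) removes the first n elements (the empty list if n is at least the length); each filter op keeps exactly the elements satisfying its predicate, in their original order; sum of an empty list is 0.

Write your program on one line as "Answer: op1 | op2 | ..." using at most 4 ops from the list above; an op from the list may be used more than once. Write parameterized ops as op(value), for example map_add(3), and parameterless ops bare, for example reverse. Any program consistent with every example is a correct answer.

take(1) | filter_lt(-2) | len

Check, running the answer program on each example:
  [34, -2, 30, -5, -32, 29, 45, 24, -5, 11] -> [34] -> [] -> 0
  [-6, 45, 19, 9, 34, -11, 9] -> [-6] -> [-6] -> 1
  [-34, 19, -20, -50, -8, -40, -21, 29, 40, -40] -> [-34] -> [-34] -> 1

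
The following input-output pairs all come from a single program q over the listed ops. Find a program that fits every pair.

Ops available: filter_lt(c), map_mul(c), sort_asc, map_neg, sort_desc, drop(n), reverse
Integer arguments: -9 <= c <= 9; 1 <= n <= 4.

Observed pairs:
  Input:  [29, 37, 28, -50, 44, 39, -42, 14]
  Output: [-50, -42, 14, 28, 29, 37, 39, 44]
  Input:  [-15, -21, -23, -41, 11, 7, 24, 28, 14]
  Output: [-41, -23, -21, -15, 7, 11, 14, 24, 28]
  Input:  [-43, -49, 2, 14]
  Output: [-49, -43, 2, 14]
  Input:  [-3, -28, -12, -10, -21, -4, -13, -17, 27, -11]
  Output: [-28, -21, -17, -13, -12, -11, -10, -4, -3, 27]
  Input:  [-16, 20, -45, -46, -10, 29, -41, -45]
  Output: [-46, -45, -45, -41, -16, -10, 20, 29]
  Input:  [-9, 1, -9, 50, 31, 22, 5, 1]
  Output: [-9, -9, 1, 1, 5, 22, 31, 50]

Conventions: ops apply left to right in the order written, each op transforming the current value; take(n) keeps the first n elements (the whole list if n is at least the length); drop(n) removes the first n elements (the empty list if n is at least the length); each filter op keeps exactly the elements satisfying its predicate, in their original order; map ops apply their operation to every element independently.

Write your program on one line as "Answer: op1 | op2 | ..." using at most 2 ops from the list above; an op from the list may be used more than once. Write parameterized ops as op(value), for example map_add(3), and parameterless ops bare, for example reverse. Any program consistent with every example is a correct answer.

sort_desc | reverse

Check, running the answer program on each example:
  [29, 37, 28, -50, 44, 39, -42, 14] -> [44, 39, 37, 29, 28, 14, -42, -50] -> [-50, -42, 14, 28, 29, 37, 39, 44]
  [-15, -21, -23, -41, 11, 7, 24, 28, 14] -> [28, 24, 14, 11, 7, -15, -21, -23, -41] -> [-41, -23, -21, -15, 7, 11, 14, 24, 28]
  [-43, -49, 2, 14] -> [14, 2, -43, -49] -> [-49, -43, 2, 14]
  [-3, -28, -12, -10, -21, -4, -13, -17, 27, -11] -> [27, -3, -4, -10, -11, -12, -13, -17, -21, -28] -> [-28, -21, -17, -13, -12, -11, -10, -4, -3, 27]
  [-16, 20, -45, -46, -10, 29, -41, -45] -> [29, 20, -10, -16, -41, -45, -45, -46] -> [-46, -45, -45, -41, -16, -10, 20, 29]
  [-9, 1, -9, 50, 31, 22, 5, 1] -> [50, 31, 22, 5, 1, 1, -9, -9] -> [-9, -9, 1, 1, 5, 22, 31, 50]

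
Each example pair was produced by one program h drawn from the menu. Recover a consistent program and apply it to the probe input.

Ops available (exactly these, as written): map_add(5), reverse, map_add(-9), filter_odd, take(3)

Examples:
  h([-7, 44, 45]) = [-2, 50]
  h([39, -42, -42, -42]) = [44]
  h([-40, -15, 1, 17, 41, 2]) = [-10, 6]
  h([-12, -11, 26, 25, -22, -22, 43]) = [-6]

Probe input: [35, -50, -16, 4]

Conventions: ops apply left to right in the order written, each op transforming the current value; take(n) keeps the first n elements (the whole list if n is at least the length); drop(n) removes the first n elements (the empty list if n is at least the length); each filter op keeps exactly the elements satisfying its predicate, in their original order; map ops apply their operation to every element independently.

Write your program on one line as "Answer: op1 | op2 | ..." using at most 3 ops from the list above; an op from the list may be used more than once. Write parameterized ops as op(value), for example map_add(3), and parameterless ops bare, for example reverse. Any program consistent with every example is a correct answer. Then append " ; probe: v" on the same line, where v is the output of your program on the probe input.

take(3) | filter_odd | map_add(5) ; probe: [40]

Check, running the answer program on each example:
  [-7, 44, 45] -> [-7, 44, 45] -> [-7, 45] -> [-2, 50]
  [39, -42, -42, -42] -> [39, -42, -42] -> [39] -> [44]
  [-40, -15, 1, 17, 41, 2] -> [-40, -15, 1] -> [-15, 1] -> [-10, 6]
  [-12, -11, 26, 25, -22, -22, 43] -> [-12, -11, 26] -> [-11] -> [-6]
  probe: [35, -50, -16, 4] -> [35, -50, -16] -> [35] -> [40]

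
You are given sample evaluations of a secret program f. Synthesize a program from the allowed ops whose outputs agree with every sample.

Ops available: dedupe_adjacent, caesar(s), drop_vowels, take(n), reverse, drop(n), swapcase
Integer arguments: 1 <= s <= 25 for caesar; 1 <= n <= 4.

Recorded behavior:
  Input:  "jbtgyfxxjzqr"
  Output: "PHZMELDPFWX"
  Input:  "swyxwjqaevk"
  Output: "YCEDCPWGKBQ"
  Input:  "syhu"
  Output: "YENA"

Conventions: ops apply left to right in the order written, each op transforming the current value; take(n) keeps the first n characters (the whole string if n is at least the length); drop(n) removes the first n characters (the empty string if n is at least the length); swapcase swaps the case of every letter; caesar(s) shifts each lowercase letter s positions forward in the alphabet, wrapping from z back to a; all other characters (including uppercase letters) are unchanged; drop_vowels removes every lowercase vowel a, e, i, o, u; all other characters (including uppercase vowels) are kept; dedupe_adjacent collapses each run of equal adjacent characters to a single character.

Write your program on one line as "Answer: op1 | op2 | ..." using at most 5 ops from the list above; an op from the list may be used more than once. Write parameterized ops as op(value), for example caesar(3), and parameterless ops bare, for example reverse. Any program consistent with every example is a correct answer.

caesar(4) | caesar(2) | swapcase | dedupe_adjacent

Check, running the answer program on each example:
  "jbtgyfxxjzqr" -> "nfxkcjbbnduv" -> "phzmelddpfwx" -> "PHZMELDDPFWX" -> "PHZMELDPFWX"
  "swyxwjqaevk" -> "wacbanueizo" -> "ycedcpwgkbq" -> "YCEDCPWGKBQ" -> "YCEDCPWGKBQ"
  "syhu" -> "wcly" -> "yena" -> "YENA" -> "YENA"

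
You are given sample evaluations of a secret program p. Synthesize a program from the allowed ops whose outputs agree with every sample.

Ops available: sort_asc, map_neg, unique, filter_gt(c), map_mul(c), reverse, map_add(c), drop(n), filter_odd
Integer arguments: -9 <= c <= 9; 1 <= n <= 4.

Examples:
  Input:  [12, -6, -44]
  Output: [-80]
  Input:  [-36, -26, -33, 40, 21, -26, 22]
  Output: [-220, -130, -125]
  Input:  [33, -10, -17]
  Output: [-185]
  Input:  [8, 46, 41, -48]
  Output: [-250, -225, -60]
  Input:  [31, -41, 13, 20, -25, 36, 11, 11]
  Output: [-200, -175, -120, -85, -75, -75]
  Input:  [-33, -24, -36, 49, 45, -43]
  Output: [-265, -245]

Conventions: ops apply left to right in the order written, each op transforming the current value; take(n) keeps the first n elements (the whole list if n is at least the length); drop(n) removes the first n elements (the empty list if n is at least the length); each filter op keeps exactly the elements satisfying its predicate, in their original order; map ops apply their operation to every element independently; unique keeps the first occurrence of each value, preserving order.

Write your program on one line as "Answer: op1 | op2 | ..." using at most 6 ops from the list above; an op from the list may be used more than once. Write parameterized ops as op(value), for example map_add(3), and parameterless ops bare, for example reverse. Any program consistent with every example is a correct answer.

map_add(4) | map_neg | map_mul(-5) | filter_gt(-6) | map_neg | sort_asc

Check, running the answer program on each example:
  [12, -6, -44] -> [16, -2, -40] -> [-16, 2, 40] -> [80, -10, -200] -> [80] -> [-80] -> [-80]
  [-36, -26, -33, 40, 21, -26, 22] -> [-32, -22, -29, 44, 25, -22, 26] -> [32, 22, 29, -44, -25, 22, -26] -> [-160, -110, -145, 220, 125, -110, 130] -> [220, 125, 130] -> [-220, -125, -130] -> [-220, -130, -125]
  [33, -10, -17] -> [37, -6, -13] -> [-37, 6, 13] -> [185, -30, -65] -> [185] -> [-185] -> [-185]
  [8, 46, 41, -48] -> [12, 50, 45, -44] -> [-12, -50, -45, 44] -> [60, 250, 225, -220] -> [60, 250, 225] -> [-60, -250, -225] -> [-250, -225, -60]
  [31, -41, 13, 20, -25, 36, 11, 11] -> [35, -37, 17, 24, -21, 40, 15, 15] -> [-35, 37, -17, -24, 21, -40, -15, -15] -> [175, -185, 85, 120, -105, 200, 75, 75] -> [175, 85, 120, 200, 75, 75] -> [-175, -85, -120, -200, -75, -75] -> [-200, -175, -120, -85, -75, -75]
  [-33, -24, -36, 49, 45, -43] -> [-29, -20, -32, 53, 49, -39] -> [29, 20, 32, -53, -49, 39] -> [-145, -100, -160, 265, 245, -195] -> [265, 245] -> [-265, -245] -> [-265, -245]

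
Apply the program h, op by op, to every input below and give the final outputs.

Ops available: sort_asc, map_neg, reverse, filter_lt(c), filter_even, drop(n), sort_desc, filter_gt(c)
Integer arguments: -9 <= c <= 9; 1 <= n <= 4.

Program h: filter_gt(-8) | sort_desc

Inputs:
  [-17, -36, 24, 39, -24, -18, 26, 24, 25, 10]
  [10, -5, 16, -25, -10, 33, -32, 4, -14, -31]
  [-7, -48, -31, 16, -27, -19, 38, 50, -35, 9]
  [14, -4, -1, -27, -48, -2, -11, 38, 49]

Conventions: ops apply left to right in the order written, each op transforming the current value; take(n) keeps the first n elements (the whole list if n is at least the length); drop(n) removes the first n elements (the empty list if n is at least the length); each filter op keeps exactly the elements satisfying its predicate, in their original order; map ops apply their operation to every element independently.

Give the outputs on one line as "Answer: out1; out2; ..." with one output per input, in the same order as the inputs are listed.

Execution, op by op:
  [-17, -36, 24, 39, -24, -18, 26, 24, 25, 10] -> [24, 39, 26, 24, 25, 10] -> [39, 26, 25, 24, 24, 10]
  [10, -5, 16, -25, -10, 33, -32, 4, -14, -31] -> [10, -5, 16, 33, 4] -> [33, 16, 10, 4, -5]
  [-7, -48, -31, 16, -27, -19, 38, 50, -35, 9] -> [-7, 16, 38, 50, 9] -> [50, 38, 16, 9, -7]
  [14, -4, -1, -27, -48, -2, -11, 38, 49] -> [14, -4, -1, -2, 38, 49] -> [49, 38, 14, -1, -2, -4]

[39, 26, 25, 24, 24, 10]; [33, 16, 10, 4, -5]; [50, 38, 16, 9, -7]; [49, 38, 14, -1, -2, -4]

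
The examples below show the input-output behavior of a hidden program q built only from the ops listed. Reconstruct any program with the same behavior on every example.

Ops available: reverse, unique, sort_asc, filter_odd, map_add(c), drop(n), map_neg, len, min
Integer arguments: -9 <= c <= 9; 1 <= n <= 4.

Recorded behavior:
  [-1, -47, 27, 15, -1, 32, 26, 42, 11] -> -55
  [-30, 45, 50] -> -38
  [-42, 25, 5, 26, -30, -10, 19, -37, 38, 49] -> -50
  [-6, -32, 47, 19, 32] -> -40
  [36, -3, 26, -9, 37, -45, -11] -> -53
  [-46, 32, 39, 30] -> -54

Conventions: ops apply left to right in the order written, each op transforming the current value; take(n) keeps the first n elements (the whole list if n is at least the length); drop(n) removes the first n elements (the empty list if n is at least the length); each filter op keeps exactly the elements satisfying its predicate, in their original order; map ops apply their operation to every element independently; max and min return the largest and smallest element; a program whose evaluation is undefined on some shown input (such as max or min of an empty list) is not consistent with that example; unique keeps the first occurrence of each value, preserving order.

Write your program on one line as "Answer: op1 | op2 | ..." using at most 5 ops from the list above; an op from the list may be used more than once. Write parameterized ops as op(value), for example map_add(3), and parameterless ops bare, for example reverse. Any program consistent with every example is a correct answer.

map_add(-8) | unique | sort_asc | min

Check, running the answer program on each example:
  [-1, -47, 27, 15, -1, 32, 26, 42, 11] -> [-9, -55, 19, 7, -9, 24, 18, 34, 3] -> [-9, -55, 19, 7, 24, 18, 34, 3] -> [-55, -9, 3, 7, 18, 19, 24, 34] -> -55
  [-30, 45, 50] -> [-38, 37, 42] -> [-38, 37, 42] -> [-38, 37, 42] -> -38
  [-42, 25, 5, 26, -30, -10, 19, -37, 38, 49] -> [-50, 17, -3, 18, -38, -18, 11, -45, 30, 41] -> [-50, 17, -3, 18, -38, -18, 11, -45, 30, 41] -> [-50, -45, -38, -18, -3, 11, 17, 18, 30, 41] -> -50
  [-6, -32, 47, 19, 32] -> [-14, -40, 39, 11, 24] -> [-14, -40, 39, 11, 24] -> [-40, -14, 11, 24, 39] -> -40
  [36, -3, 26, -9, 37, -45, -11] -> [28, -11, 18, -17, 29, -53, -19] -> [28, -11, 18, -17, 29, -53, -19] -> [-53, -19, -17, -11, 18, 28, 29] -> -53
  [-46, 32, 39, 30] -> [-54, 24, 31, 22] -> [-54, 24, 31, 22] -> [-54, 22, 24, 31] -> -54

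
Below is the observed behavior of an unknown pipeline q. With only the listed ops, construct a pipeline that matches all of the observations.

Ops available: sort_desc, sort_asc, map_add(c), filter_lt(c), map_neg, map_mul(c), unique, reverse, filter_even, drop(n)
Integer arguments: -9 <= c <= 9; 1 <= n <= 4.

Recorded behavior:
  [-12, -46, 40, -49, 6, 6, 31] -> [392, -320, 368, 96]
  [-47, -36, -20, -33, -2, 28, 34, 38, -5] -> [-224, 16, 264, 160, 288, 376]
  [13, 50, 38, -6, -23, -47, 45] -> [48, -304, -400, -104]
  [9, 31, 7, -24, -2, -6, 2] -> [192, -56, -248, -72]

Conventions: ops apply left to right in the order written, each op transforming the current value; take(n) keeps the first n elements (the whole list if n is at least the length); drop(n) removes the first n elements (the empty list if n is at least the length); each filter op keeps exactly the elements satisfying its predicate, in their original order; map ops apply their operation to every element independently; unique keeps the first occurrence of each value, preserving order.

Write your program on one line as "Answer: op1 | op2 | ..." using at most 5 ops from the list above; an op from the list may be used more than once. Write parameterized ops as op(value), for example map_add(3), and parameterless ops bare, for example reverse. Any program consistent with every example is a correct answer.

reverse | drop(1) | drop(1) | map_mul(-8) | drop(1)

Check, running the answer program on each example:
  [-12, -46, 40, -49, 6, 6, 31] -> [31, 6, 6, -49, 40, -46, -12] -> [6, 6, -49, 40, -46, -12] -> [6, -49, 40, -46, -12] -> [-48, 392, -320, 368, 96] -> [392, -320, 368, 96]
  [-47, -36, -20, -33, -2, 28, 34, 38, -5] -> [-5, 38, 34, 28, -2, -33, -20, -36, -47] -> [38, 34, 28, -2, -33, -20, -36, -47] -> [34, 28, -2, -33, -20, -36, -47] -> [-272, -224, 16, 264, 160, 288, 376] -> [-224, 16, 264, 160, 288, 376]
  [13, 50, 38, -6, -23, -47, 45] -> [45, -47, -23, -6, 38, 50, 13] -> [-47, -23, -6, 38, 50, 13] -> [-23, -6, 38, 50, 13] -> [184, 48, -304, -400, -104] -> [48, -304, -400, -104]
  [9, 31, 7, -24, -2, -6, 2] -> [2, -6, -2, -24, 7, 31, 9] -> [-6, -2, -24, 7, 31, 9] -> [-2, -24, 7, 31, 9] -> [16, 192, -56, -248, -72] -> [192, -56, -248, -72]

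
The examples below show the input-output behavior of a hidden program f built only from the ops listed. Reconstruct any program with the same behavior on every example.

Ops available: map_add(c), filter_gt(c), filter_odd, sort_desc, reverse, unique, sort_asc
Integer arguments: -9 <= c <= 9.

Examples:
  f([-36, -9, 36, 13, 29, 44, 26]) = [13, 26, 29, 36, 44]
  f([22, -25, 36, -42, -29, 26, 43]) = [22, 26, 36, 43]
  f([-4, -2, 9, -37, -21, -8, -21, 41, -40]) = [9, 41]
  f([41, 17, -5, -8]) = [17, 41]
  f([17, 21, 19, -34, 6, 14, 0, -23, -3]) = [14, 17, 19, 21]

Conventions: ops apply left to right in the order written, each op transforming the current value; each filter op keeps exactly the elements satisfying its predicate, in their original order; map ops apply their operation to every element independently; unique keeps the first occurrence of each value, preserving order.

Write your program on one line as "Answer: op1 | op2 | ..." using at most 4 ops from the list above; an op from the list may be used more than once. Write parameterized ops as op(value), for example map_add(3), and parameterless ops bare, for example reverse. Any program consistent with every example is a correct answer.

sort_asc | reverse | filter_gt(7) | reverse

Check, running the answer program on each example:
  [-36, -9, 36, 13, 29, 44, 26] -> [-36, -9, 13, 26, 29, 36, 44] -> [44, 36, 29, 26, 13, -9, -36] -> [44, 36, 29, 26, 13] -> [13, 26, 29, 36, 44]
  [22, -25, 36, -42, -29, 26, 43] -> [-42, -29, -25, 22, 26, 36, 43] -> [43, 36, 26, 22, -25, -29, -42] -> [43, 36, 26, 22] -> [22, 26, 36, 43]
  [-4, -2, 9, -37, -21, -8, -21, 41, -40] -> [-40, -37, -21, -21, -8, -4, -2, 9, 41] -> [41, 9, -2, -4, -8, -21, -21, -37, -40] -> [41, 9] -> [9, 41]
  [41, 17, -5, -8] -> [-8, -5, 17, 41] -> [41, 17, -5, -8] -> [41, 17] -> [17, 41]
  [17, 21, 19, -34, 6, 14, 0, -23, -3] -> [-34, -23, -3, 0, 6, 14, 17, 19, 21] -> [21, 19, 17, 14, 6, 0, -3, -23, -34] -> [21, 19, 17, 14] -> [14, 17, 19, 21]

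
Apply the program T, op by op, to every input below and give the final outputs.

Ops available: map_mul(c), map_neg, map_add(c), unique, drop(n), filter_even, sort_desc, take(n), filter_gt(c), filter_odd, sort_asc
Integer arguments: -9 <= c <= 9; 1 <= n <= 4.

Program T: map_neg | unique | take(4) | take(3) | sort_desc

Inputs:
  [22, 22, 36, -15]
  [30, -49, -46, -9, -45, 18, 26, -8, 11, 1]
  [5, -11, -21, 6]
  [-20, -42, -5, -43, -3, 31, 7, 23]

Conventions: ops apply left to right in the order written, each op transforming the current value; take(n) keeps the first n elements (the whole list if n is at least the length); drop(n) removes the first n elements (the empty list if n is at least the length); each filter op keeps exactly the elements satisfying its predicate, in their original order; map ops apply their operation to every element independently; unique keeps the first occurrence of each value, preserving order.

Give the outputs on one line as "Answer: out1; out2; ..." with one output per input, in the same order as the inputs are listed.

[15, -22, -36]; [49, 46, -30]; [21, 11, -5]; [42, 20, 5]

Execution, op by op:
  [22, 22, 36, -15] -> [-22, -22, -36, 15] -> [-22, -36, 15] -> [-22, -36, 15] -> [-22, -36, 15] -> [15, -22, -36]
  [30, -49, -46, -9, -45, 18, 26, -8, 11, 1] -> [-30, 49, 46, 9, 45, -18, -26, 8, -11, -1] -> [-30, 49, 46, 9, 45, -18, -26, 8, -11, -1] -> [-30, 49, 46, 9] -> [-30, 49, 46] -> [49, 46, -30]
  [5, -11, -21, 6] -> [-5, 11, 21, -6] -> [-5, 11, 21, -6] -> [-5, 11, 21, -6] -> [-5, 11, 21] -> [21, 11, -5]
  [-20, -42, -5, -43, -3, 31, 7, 23] -> [20, 42, 5, 43, 3, -31, -7, -23] -> [20, 42, 5, 43, 3, -31, -7, -23] -> [20, 42, 5, 43] -> [20, 42, 5] -> [42, 20, 5]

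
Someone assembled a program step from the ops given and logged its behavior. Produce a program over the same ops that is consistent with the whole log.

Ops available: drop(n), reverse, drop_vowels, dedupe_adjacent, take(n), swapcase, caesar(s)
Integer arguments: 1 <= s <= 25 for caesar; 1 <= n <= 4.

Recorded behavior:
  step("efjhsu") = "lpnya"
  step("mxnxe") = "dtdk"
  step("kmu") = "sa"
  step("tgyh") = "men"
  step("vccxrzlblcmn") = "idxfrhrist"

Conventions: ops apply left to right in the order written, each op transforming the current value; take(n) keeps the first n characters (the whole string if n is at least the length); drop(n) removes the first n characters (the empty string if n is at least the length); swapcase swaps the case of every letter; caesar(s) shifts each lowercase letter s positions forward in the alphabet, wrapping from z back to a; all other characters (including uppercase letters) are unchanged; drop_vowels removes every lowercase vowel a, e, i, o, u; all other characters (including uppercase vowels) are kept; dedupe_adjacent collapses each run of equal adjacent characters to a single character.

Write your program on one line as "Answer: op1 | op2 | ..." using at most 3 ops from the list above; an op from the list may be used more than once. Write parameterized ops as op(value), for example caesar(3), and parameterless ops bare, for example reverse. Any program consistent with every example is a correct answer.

drop(1) | dedupe_adjacent | caesar(6)

Check, running the answer program on each example:
  "efjhsu" -> "fjhsu" -> "fjhsu" -> "lpnya"
  "mxnxe" -> "xnxe" -> "xnxe" -> "dtdk"
  "kmu" -> "mu" -> "mu" -> "sa"
  "tgyh" -> "gyh" -> "gyh" -> "men"
  "vccxrzlblcmn" -> "ccxrzlblcmn" -> "cxrzlblcmn" -> "idxfrhrist"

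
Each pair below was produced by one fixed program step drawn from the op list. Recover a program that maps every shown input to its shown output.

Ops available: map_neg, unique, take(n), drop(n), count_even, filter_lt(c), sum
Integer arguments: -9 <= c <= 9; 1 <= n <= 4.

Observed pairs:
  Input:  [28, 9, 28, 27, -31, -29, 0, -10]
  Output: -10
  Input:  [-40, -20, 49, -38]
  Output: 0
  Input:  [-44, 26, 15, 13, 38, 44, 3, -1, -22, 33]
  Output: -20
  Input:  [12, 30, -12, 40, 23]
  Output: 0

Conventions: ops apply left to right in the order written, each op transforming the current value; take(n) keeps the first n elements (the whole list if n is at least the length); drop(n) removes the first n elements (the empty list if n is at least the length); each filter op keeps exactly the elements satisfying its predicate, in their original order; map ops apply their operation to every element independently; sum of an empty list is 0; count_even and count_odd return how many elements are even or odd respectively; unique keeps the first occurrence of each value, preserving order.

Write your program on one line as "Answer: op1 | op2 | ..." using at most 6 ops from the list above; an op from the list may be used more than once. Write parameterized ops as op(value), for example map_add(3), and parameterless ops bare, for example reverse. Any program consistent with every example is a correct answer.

drop(2) | drop(3) | drop(1) | take(3) | sum

Check, running the answer program on each example:
  [28, 9, 28, 27, -31, -29, 0, -10] -> [28, 27, -31, -29, 0, -10] -> [-29, 0, -10] -> [0, -10] -> [0, -10] -> -10
  [-40, -20, 49, -38] -> [49, -38] -> [] -> [] -> [] -> 0
  [-44, 26, 15, 13, 38, 44, 3, -1, -22, 33] -> [15, 13, 38, 44, 3, -1, -22, 33] -> [44, 3, -1, -22, 33] -> [3, -1, -22, 33] -> [3, -1, -22] -> -20
  [12, 30, -12, 40, 23] -> [-12, 40, 23] -> [] -> [] -> [] -> 0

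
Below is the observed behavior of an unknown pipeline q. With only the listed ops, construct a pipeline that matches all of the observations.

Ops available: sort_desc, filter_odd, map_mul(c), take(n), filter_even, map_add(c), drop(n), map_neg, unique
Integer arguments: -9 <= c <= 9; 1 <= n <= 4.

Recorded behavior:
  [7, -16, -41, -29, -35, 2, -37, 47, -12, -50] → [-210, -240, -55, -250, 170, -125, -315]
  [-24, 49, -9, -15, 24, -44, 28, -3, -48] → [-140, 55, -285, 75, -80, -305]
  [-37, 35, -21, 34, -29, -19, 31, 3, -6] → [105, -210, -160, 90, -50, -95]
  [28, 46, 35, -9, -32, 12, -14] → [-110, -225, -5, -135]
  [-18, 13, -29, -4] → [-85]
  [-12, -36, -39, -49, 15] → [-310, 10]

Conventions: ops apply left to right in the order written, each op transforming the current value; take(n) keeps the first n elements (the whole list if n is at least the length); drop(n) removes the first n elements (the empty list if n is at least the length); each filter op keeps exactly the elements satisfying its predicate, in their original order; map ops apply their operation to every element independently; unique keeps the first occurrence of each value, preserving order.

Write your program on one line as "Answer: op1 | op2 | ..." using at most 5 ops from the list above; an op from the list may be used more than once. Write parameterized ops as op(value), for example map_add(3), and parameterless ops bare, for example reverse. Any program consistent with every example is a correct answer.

map_add(-4) | map_add(-9) | map_mul(-5) | map_neg | drop(3)

Check, running the answer program on each example:
  [7, -16, -41, -29, -35, 2, -37, 47, -12, -50] -> [3, -20, -45, -33, -39, -2, -41, 43, -16, -54] -> [-6, -29, -54, -42, -48, -11, -50, 34, -25, -63] -> [30, 145, 270, 210, 240, 55, 250, -170, 125, 315] -> [-30, -145, -270, -210, -240, -55, -250, 170, -125, -315] -> [-210, -240, -55, -250, 170, -125, -315]
  [-24, 49, -9, -15, 24, -44, 28, -3, -48] -> [-28, 45, -13, -19, 20, -48, 24, -7, -52] -> [-37, 36, -22, -28, 11, -57, 15, -16, -61] -> [185, -180, 110, 140, -55, 285, -75, 80, 305] -> [-185, 180, -110, -140, 55, -285, 75, -80, -305] -> [-140, 55, -285, 75, -80, -305]
  [-37, 35, -21, 34, -29, -19, 31, 3, -6] -> [-41, 31, -25, 30, -33, -23, 27, -1, -10] -> [-50, 22, -34, 21, -42, -32, 18, -10, -19] -> [250, -110, 170, -105, 210, 160, -90, 50, 95] -> [-250, 110, -170, 105, -210, -160, 90, -50, -95] -> [105, -210, -160, 90, -50, -95]
  [28, 46, 35, -9, -32, 12, -14] -> [24, 42, 31, -13, -36, 8, -18] -> [15, 33, 22, -22, -45, -1, -27] -> [-75, -165, -110, 110, 225, 5, 135] -> [75, 165, 110, -110, -225, -5, -135] -> [-110, -225, -5, -135]
  [-18, 13, -29, -4] -> [-22, 9, -33, -8] -> [-31, 0, -42, -17] -> [155, 0, 210, 85] -> [-155, 0, -210, -85] -> [-85]
  [-12, -36, -39, -49, 15] -> [-16, -40, -43, -53, 11] -> [-25, -49, -52, -62, 2] -> [125, 245, 260, 310, -10] -> [-125, -245, -260, -310, 10] -> [-310, 10]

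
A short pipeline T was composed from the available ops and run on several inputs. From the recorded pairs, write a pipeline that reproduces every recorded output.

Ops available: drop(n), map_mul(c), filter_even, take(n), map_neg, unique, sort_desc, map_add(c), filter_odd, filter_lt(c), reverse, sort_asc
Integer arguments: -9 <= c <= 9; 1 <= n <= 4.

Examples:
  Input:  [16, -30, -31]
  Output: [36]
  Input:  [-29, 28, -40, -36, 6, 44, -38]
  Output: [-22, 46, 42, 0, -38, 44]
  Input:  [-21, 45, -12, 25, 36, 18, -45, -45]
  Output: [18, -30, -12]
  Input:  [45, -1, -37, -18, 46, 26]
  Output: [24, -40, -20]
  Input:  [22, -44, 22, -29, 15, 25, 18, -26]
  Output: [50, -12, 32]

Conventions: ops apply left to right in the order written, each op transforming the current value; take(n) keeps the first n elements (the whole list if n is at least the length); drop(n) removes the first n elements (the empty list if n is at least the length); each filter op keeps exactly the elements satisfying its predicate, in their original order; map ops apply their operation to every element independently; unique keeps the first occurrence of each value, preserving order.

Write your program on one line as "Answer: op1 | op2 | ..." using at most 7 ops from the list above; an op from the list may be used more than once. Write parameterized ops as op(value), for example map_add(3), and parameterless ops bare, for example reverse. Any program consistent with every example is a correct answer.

map_neg | map_add(4) | unique | drop(1) | filter_even | map_add(2)

Check, running the answer program on each example:
  [16, -30, -31] -> [-16, 30, 31] -> [-12, 34, 35] -> [-12, 34, 35] -> [34, 35] -> [34] -> [36]
  [-29, 28, -40, -36, 6, 44, -38] -> [29, -28, 40, 36, -6, -44, 38] -> [33, -24, 44, 40, -2, -40, 42] -> [33, -24, 44, 40, -2, -40, 42] -> [-24, 44, 40, -2, -40, 42] -> [-24, 44, 40, -2, -40, 42] -> [-22, 46, 42, 0, -38, 44]
  [-21, 45, -12, 25, 36, 18, -45, -45] -> [21, -45, 12, -25, -36, -18, 45, 45] -> [25, -41, 16, -21, -32, -14, 49, 49] -> [25, -41, 16, -21, -32, -14, 49] -> [-41, 16, -21, -32, -14, 49] -> [16, -32, -14] -> [18, -30, -12]
  [45, -1, -37, -18, 46, 26] -> [-45, 1, 37, 18, -46, -26] -> [-41, 5, 41, 22, -42, -22] -> [-41, 5, 41, 22, -42, -22] -> [5, 41, 22, -42, -22] -> [22, -42, -22] -> [24, -40, -20]
  [22, -44, 22, -29, 15, 25, 18, -26] -> [-22, 44, -22, 29, -15, -25, -18, 26] -> [-18, 48, -18, 33, -11, -21, -14, 30] -> [-18, 48, 33, -11, -21, -14, 30] -> [48, 33, -11, -21, -14, 30] -> [48, -14, 30] -> [50, -12, 32]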